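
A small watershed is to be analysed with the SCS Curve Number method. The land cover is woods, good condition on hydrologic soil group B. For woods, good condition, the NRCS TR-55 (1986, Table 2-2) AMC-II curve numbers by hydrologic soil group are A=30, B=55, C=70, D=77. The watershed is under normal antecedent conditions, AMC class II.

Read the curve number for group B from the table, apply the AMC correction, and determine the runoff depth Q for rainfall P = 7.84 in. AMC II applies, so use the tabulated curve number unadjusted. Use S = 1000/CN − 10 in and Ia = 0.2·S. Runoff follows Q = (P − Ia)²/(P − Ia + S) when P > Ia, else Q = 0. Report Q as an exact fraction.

Q = 727609/271975 in ≈ 2.675 in

NRCS table: woods, good condition, soil group B → CN(II) = 55
AMC II — tabulated CN = 55 applies directly.
S = 1000/55 − 10 = 90/11 in ≈ 8.182 in
Ia = 0.2S: 0.2·8.182 = 1.636 in (exactly 18/11)
Excess rainfall: 7.840 − 1.636 = 6.204 in; P > Ia so Q > 0
Q: (1706/275)² ÷ (3956/275) = 727609/271975 in (≈ 2.675 in)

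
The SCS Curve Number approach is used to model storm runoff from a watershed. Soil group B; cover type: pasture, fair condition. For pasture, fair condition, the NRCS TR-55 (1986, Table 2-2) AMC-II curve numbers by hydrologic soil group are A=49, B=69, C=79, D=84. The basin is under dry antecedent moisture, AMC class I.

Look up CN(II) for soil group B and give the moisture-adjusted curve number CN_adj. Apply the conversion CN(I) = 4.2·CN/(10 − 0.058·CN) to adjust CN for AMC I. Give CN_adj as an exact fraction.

CN_adj = 144900/2999 ≈ 48.316

NRCS table: pasture, fair condition, soil group B → CN(II) = 69
Dry (AMC I): CN(I) = 4.2·69/(10 − 0.058·69) = (1449/5)/(2999/500) = 144900/2999 ≈ 48.316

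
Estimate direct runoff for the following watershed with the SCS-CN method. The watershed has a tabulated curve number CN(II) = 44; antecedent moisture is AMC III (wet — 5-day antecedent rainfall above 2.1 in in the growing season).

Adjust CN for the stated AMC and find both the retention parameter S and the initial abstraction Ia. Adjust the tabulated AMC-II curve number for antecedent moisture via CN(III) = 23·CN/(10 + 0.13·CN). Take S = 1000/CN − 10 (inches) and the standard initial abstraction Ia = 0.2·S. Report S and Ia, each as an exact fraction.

Adjust CN=44 to AMC III: 23·44/(10 + 0.13·44) → 1012 ÷ (393/25) = 25300/393 ≈ 64.377
Max retention: S = 1000/(25300/393) − 10 = 1400/253 in (≈ 5.534 in)
Ia = 0.2·(1400/253) = 280/253 in ≈ 1.107 in

S = 1400/253 in ≈ 5.534 in; Ia = 280/253 in ≈ 1.107 in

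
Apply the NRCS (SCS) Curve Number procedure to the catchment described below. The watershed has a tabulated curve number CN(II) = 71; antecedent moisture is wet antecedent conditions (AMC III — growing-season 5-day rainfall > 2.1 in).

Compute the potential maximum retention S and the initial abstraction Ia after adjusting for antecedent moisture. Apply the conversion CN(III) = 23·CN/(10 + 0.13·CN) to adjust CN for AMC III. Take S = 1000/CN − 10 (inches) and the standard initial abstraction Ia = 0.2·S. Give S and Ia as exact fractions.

Wet (AMC III): CN(III) = 23·71/(10 + 0.13·71) = 1633/(1923/100) = 163300/1923 ≈ 84.919
S = 1000/(163300/1923) − 10 = 2900/1633 in ≈ 1.776 in
Initial abstraction Ia = S/5 = (2900/1633)/5 = 580/1633 ≈ 0.355 in

S = 2900/1633 in ≈ 1.776 in; Ia = 580/1633 in ≈ 0.355 in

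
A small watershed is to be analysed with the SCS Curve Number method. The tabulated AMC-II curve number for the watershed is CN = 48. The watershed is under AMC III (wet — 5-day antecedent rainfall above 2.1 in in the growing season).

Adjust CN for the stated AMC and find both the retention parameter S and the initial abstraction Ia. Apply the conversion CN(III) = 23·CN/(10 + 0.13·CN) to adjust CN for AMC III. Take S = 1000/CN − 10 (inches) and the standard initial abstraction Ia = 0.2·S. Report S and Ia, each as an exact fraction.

Wet (AMC III): CN(III) = 23·48/(10 + 0.13·48) = 1104/(406/25) = 13800/203 ≈ 67.980
Retention S: 1000/CN − 10 with CN=67.980 → S = 325/69 ≈ 4.710 in
Ia = 0.2·(325/69) = 65/69 in ≈ 0.942 in

S = 325/69 in ≈ 4.710 in; Ia = 65/69 in ≈ 0.942 in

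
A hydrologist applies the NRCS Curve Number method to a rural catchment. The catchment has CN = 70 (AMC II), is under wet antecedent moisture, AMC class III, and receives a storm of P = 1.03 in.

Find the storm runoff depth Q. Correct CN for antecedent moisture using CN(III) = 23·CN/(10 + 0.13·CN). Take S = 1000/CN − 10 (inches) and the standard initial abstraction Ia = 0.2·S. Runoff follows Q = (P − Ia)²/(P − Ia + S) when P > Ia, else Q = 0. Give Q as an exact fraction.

Adjust CN=70 to AMC III: 23·70/(10 + 0.13·70) → 1610 ÷ (191/10) = 16100/191 ≈ 84.293
Max retention: S = 1000/(16100/191) − 10 = 300/161 in (≈ 1.863 in)
Initial abstraction Ia = S/5 = (300/161)/5 = 60/161 ≈ 0.373 in
P − Ia = 1.030 − 0.373 = 10583/16100 ≈ 0.657 in (> 0, runoff occurs)
Q: (10583/16100)² ÷ (40583/16100) = 111999889/653386300 in (≈ 0.171 in)

Q = 111999889/653386300 in ≈ 0.171 in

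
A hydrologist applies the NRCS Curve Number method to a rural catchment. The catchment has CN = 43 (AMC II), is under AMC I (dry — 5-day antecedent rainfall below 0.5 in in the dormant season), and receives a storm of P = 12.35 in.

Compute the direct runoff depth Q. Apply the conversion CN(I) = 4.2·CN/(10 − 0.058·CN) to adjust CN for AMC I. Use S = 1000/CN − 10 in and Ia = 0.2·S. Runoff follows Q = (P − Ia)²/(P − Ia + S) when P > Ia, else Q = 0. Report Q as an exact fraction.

Adjust CN=43 to AMC I: 4.2·43/(10 − 0.058·43) → (903/5) ÷ (3753/500) = 30100/1251 ≈ 24.061
S = 1000/(30100/1251) − 10 = 9500/301 in ≈ 31.561 in
Initial abstraction Ia = S/5 = (9500/301)/5 = 1900/301 ≈ 6.312 in
Excess rainfall: 12.350 − 6.312 = 6.038 in; P > Ia so Q > 0
Q = (36347/6020)²/((36347/6020) + 9500/301) = (1321104409/36240400)/(226347/6020) = 3659569/3774540 in ≈ 0.970 in

Q = 3659569/3774540 in ≈ 0.970 in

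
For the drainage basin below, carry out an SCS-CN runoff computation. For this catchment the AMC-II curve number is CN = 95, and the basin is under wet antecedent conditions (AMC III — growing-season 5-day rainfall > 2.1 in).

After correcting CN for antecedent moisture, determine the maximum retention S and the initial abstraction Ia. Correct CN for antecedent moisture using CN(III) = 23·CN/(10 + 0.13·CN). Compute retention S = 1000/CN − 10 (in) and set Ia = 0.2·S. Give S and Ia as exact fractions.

S = 100/437 in ≈ 0.229 in; Ia = 20/437 in ≈ 0.046 in

Adjust CN=95 to AMC III: 23·95/(10 + 0.13·95) → 2185 ÷ (447/20) = 43700/447 ≈ 97.763
Max retention: S = 1000/(43700/447) − 10 = 100/437 in (≈ 0.229 in)
Initial abstraction Ia = S/5 = (100/437)/5 = 20/437 ≈ 0.046 in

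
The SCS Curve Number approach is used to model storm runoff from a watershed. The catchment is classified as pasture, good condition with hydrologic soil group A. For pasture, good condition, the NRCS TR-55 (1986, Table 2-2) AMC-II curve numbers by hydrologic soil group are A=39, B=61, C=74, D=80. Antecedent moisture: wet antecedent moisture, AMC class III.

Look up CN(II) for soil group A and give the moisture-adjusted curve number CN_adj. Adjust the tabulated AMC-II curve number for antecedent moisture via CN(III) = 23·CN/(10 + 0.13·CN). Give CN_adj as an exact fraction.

CN_adj = 89700/1507 ≈ 59.522

NRCS table: pasture, good condition, soil group A → CN(II) = 39
CN(III) from CN(II)=39: (23·39)/(10 + 0.13·39) = 89700/1507 ≈ 59.522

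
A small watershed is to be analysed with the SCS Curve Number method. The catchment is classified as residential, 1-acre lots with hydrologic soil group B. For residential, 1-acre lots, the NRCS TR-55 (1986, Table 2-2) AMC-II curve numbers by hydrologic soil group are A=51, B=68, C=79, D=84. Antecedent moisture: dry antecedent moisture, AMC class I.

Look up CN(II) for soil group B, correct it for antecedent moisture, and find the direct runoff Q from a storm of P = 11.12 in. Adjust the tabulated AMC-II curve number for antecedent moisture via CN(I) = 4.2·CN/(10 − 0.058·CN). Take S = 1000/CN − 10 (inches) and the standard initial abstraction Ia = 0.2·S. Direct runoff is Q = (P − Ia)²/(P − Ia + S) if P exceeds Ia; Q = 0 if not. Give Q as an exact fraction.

NRCS table: residential, 1-acre lots, soil group B → CN(II) = 68
Adjust CN=68 to AMC I: 4.2·68/(10 − 0.058·68) → (1428/5) ÷ (757/125) = 35700/757 ≈ 47.160
S = 1000/(35700/757) − 10 = 4000/357 in ≈ 11.204 in
Ia = 0.2·(4000/357) = 800/357 in ≈ 2.241 in
Since P=11.120 > Ia=2.241: effective rainfall P−Ia = 79246/8925 in
Q = (79246/8925)²/((79246/8925) + 4000/357) = (6279928516/79655625)/(179246/8925) = 3139964258/799885275 in ≈ 3.926 in

Q = 3139964258/799885275 in ≈ 3.926 in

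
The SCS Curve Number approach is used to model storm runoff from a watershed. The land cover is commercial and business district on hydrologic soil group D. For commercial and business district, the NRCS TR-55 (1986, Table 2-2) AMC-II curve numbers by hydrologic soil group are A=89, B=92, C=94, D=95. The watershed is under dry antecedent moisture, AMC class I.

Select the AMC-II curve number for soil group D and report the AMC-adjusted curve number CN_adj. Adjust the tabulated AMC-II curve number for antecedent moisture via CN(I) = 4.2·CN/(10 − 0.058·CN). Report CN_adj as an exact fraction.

NRCS table: commercial and business district, soil group D → CN(II) = 95
CN(I) from CN(II)=95: (4.2·95)/(10 − 0.058·95) = 39900/449 ≈ 88.864

CN_adj = 39900/449 ≈ 88.864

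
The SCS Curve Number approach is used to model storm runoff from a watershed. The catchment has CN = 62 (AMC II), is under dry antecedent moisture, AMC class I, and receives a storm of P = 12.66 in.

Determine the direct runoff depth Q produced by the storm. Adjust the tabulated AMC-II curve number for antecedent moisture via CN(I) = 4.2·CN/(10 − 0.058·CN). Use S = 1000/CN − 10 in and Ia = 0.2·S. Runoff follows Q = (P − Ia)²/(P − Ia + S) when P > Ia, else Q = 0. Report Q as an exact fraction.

CN(I) from CN(II)=62: (4.2·62)/(10 − 0.058·62) = 65100/1601 ≈ 40.662
Max retention: S = 1000/(65100/1601) − 10 = 9500/651 in (≈ 14.593 in)
Initial abstraction Ia = S/5 = (9500/651)/5 = 1900/651 ≈ 2.919 in
P − Ia = 12.660 − 2.919 = 317083/32550 ≈ 9.741 in (> 0, runoff occurs)
Q: (317083/32550)² ÷ (792083/32550) = 100541628889/25782301650 in (≈ 3.900 in)

Q = 100541628889/25782301650 in ≈ 3.900 in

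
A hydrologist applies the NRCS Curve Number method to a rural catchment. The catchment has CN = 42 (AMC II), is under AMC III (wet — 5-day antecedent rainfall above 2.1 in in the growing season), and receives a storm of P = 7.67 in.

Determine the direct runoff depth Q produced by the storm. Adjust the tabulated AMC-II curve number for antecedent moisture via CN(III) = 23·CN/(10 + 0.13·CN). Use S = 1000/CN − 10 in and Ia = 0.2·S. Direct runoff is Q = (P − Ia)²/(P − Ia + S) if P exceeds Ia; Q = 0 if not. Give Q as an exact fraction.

CN(III) from CN(II)=42: (23·42)/(10 + 0.13·42) = 48300/773 ≈ 62.484
Retention S: 1000/CN − 10 with CN=62.484 → S = 2900/483 ≈ 6.004 in
Initial abstraction Ia = S/5 = (2900/483)/5 = 580/483 ≈ 1.201 in
P − Ia = 7.670 − 1.201 = 312461/48300 ≈ 6.469 in (> 0, runoff occurs)
Q: (312461/48300)² ÷ (602461/48300) = 97631876521/29098866300 in (≈ 3.355 in)

Q = 97631876521/29098866300 in ≈ 3.355 in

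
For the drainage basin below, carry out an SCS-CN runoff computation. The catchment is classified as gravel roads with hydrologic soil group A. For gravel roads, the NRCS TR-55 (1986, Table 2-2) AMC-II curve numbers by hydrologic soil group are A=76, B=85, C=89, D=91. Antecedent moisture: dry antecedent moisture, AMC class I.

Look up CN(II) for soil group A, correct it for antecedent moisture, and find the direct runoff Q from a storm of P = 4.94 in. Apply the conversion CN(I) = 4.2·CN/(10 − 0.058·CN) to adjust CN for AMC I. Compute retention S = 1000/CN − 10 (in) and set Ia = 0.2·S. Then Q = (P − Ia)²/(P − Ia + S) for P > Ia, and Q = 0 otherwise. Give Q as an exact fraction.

NRCS table: gravel roads, soil group A → CN(II) = 76
Adjust CN=76 to AMC I: 4.2·76/(10 − 0.058·76) → (1596/5) ÷ (699/125) = 13300/233 ≈ 57.082
Retention S: 1000/CN − 10 with CN=57.082 → S = 1000/133 ≈ 7.519 in
Ia = 0.2S: 0.2·7.519 = 1.504 in (exactly 200/133)
Excess rainfall: 4.940 − 1.504 = 3.436 in; P > Ia so Q > 0
Q: (22851/6650)² ÷ (72851/6650) = 522168201/484459150 in (≈ 1.078 in)

Q = 522168201/484459150 in ≈ 1.078 in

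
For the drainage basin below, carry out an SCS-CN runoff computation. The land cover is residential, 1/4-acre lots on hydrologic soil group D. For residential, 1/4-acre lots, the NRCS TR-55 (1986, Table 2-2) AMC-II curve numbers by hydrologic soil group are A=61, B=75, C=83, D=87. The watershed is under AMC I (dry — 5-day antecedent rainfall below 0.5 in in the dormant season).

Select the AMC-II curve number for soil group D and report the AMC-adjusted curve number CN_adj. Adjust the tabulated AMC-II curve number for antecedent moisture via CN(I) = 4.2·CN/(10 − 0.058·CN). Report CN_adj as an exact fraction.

NRCS table: residential, 1/4-acre lots, soil group D → CN(II) = 87
Adjust CN=87 to AMC I: 4.2·87/(10 − 0.058·87) → (1827/5) ÷ (2477/500) = 182700/2477 ≈ 73.759

CN_adj = 182700/2477 ≈ 73.759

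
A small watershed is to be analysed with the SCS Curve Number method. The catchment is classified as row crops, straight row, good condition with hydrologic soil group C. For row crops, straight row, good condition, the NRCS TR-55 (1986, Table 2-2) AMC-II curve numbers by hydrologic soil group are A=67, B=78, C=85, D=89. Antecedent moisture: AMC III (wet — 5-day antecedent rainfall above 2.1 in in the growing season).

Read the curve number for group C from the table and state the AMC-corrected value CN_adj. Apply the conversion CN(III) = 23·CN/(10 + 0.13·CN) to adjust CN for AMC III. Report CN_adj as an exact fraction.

NRCS table: row crops, straight row, good condition, soil group C → CN(II) = 85
Adjust CN=85 to AMC III: 23·85/(10 + 0.13·85) → 1955 ÷ (421/20) = 39100/421 ≈ 92.874

CN_adj = 39100/421 ≈ 92.874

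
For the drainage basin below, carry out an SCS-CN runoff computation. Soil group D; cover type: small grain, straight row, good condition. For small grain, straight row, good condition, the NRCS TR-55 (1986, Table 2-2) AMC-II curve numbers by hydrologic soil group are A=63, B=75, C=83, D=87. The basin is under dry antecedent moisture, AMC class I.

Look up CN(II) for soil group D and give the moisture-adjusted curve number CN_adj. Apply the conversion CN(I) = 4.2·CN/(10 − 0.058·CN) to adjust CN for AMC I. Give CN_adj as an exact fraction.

NRCS table: small grain, straight row, good condition, soil group D → CN(II) = 87
Adjust CN=87 to AMC I: 4.2·87/(10 − 0.058·87) → (1827/5) ÷ (2477/500) = 182700/2477 ≈ 73.759

CN_adj = 182700/2477 ≈ 73.759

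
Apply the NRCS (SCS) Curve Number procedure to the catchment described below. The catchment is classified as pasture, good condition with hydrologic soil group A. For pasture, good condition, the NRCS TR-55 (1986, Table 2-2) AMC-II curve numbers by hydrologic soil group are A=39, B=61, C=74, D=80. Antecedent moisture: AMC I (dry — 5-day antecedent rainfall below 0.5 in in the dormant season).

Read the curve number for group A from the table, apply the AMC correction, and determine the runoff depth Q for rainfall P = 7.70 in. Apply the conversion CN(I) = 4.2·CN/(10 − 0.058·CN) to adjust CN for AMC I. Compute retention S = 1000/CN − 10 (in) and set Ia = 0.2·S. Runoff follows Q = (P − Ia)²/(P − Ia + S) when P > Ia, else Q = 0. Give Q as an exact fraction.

Q = 4255969/2514845970 in ≈ 0.002 in

NRCS table: pasture, good condition, soil group A → CN(II) = 39
Adjust CN=39 to AMC I: 4.2·39/(10 − 0.058·39) → (819/5) ÷ (3869/500) = 81900/3869 ≈ 21.168
S = 1000/(81900/3869) − 10 = 30500/819 in ≈ 37.241 in
Ia = 0.2S: 0.2·37.241 = 7.448 in (exactly 6100/819)
P − Ia = 7.700 − 7.448 = 2063/8190 ≈ 0.252 in (> 0, runoff occurs)
Q: (2063/8190)² ÷ (307063/8190) = 4255969/2514845970 in (≈ 0.002 in)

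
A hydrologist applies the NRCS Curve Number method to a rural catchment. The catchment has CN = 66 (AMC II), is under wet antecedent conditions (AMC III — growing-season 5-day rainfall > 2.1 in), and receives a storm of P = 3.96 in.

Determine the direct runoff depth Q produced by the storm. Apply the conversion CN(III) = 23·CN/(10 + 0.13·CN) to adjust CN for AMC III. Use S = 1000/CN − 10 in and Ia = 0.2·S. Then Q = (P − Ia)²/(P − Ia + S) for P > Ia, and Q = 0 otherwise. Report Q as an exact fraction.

Q = 4441022881/2070950475 in ≈ 2.144 in

Wet (AMC III): CN(III) = 23·66/(10 + 0.13·66) = 1518/(929/50) = 75900/929 ≈ 81.701
S = 1000/(75900/929) − 10 = 1700/759 in ≈ 2.240 in
Ia = 0.2·(1700/759) = 340/759 in ≈ 0.448 in
Excess rainfall: 3.960 − 0.448 = 3.512 in; P > Ia so Q > 0
Runoff Q = (P−Ia)²/(P−Ia+S) = (3.512)²/(3.512+2.240) = 4441022881/2070950475 ≈ 2.144 in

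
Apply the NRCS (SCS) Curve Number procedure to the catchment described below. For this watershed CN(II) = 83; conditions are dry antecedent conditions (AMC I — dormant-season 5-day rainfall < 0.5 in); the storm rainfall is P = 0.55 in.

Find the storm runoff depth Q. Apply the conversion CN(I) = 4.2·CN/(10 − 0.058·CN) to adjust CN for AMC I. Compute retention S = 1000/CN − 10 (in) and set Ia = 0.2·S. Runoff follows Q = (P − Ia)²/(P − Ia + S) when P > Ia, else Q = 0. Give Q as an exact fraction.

CN(I) from CN(II)=83: (4.2·83)/(10 − 0.058·83) = 174300/2593 ≈ 67.219
Retention S: 1000/CN − 10 with CN=67.219 → S = 8500/1743 ≈ 4.877 in
Initial abstraction Ia = S/5 = (8500/1743)/5 = 1700/1743 ≈ 0.975 in
P = 0.550 ≤ Ia = 0.975 in: entire storm abstracted, Q = 0.

Q = 0 in ≈ 0.000 in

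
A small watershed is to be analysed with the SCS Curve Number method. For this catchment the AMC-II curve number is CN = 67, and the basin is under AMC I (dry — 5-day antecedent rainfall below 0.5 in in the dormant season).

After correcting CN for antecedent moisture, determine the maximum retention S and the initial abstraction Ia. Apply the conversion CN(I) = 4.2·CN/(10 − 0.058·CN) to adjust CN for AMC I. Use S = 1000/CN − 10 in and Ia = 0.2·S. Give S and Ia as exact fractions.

CN(I) from CN(II)=67: (4.2·67)/(10 − 0.058·67) = 46900/1019 ≈ 46.026
Max retention: S = 1000/(46900/1019) − 10 = 5500/469 in (≈ 11.727 in)
Ia = 0.2·(5500/469) = 1100/469 in ≈ 2.345 in

S = 5500/469 in ≈ 11.727 in; Ia = 1100/469 in ≈ 2.345 in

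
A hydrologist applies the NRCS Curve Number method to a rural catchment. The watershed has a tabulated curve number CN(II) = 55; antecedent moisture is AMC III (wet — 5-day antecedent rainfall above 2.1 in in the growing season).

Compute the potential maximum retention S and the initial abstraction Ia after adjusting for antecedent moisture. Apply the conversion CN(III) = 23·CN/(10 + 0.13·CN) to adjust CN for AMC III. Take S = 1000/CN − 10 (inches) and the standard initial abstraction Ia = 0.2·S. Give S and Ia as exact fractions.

S = 900/253 in ≈ 3.557 in; Ia = 180/253 in ≈ 0.711 in

Adjust CN=55 to AMC III: 23·55/(10 + 0.13·55) → 1265 ÷ (343/20) = 25300/343 ≈ 73.761
S = 1000/(25300/343) − 10 = 900/253 in ≈ 3.557 in
Ia = 0.2·(900/253) = 180/253 in ≈ 0.711 in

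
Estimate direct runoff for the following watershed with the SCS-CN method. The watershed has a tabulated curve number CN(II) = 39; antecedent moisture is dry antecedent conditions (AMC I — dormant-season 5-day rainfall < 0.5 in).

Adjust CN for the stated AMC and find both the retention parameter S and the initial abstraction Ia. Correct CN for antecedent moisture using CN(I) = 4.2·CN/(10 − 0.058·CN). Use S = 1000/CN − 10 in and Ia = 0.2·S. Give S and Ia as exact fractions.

CN(I) from CN(II)=39: (4.2·39)/(10 − 0.058·39) = 81900/3869 ≈ 21.168
S = 1000/(81900/3869) − 10 = 30500/819 in ≈ 37.241 in
Initial abstraction Ia = S/5 = (30500/819)/5 = 6100/819 ≈ 7.448 in

S = 30500/819 in ≈ 37.241 in; Ia = 6100/819 in ≈ 7.448 in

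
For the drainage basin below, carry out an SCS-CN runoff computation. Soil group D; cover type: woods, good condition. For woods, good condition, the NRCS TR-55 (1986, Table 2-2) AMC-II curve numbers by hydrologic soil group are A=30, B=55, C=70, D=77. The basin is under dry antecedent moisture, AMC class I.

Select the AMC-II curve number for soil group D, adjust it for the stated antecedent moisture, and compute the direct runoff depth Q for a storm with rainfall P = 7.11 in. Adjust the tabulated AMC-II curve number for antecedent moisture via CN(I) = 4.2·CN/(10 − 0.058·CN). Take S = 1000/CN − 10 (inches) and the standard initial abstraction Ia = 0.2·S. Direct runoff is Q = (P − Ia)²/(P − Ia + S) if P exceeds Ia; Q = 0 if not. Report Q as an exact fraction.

NRCS table: woods, good condition, soil group D → CN(II) = 77
Dry (AMC I): CN(I) = 4.2·77/(10 − 0.058·77) = (1617/5)/(2767/500) = 161700/2767 ≈ 58.439
S = 1000/(161700/2767) − 10 = 11500/1617 in ≈ 7.112 in
Ia = 0.2S: 0.2·7.112 = 1.422 in (exactly 2300/1617)
Since P=7.110 > Ia=1.422: effective rainfall P−Ia = 919687/161700 in
Q = (919687/161700)²/((919687/161700) + 11500/1617) = (845824177969/26146890000)/(2069687/161700) = 845824177969/334668387900 in ≈ 2.527 in

Q = 845824177969/334668387900 in ≈ 2.527 in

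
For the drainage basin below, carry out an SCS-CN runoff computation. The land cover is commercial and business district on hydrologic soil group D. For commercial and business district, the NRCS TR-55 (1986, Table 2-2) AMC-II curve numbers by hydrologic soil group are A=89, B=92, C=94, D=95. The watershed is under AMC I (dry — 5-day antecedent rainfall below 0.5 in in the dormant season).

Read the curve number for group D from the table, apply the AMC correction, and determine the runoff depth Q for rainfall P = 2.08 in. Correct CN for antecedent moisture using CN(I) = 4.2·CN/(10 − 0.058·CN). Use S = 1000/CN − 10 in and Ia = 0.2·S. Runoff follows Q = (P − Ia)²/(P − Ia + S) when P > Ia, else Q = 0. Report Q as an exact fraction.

NRCS table: commercial and business district, soil group D → CN(II) = 95
Dry (AMC I): CN(I) = 4.2·95/(10 − 0.058·95) = 399/(449/100) = 39900/449 ≈ 88.864
S = 1000/(39900/449) − 10 = 500/399 in ≈ 1.253 in
Ia = 0.2·(500/399) = 100/399 in ≈ 0.251 in
P − Ia = 2.080 − 0.251 = 18248/9975 ≈ 1.829 in (> 0, runoff occurs)
Q = (18248/9975)²/((18248/9975) + 500/399) = (332989504/99500625)/(30748/9975) = 83247376/76677825 in ≈ 1.086 in

Q = 83247376/76677825 in ≈ 1.086 in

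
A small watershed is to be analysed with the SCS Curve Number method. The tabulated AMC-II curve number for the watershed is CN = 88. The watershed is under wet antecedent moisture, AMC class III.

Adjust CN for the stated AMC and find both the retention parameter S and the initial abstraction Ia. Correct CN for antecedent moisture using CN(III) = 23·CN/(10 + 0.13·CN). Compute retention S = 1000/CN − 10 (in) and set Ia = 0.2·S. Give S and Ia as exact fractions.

Adjust CN=88 to AMC III: 23·88/(10 + 0.13·88) → 2024 ÷ (536/25) = 6325/67 ≈ 94.403
Retention S: 1000/CN − 10 with CN=94.403 → S = 150/253 ≈ 0.593 in
Initial abstraction Ia = S/5 = (150/253)/5 = 30/253 ≈ 0.119 in

S = 150/253 in ≈ 0.593 in; Ia = 30/253 in ≈ 0.119 in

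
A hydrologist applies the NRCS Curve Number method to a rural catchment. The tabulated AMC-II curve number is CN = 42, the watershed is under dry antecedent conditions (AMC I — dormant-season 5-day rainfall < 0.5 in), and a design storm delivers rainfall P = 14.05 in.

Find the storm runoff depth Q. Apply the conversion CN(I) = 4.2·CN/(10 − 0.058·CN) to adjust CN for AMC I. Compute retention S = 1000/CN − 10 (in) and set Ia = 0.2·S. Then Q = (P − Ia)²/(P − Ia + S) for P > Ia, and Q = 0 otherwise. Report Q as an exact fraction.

Q = 4345578241/3139223220 in ≈ 1.384 in

CN(I) from CN(II)=42: (4.2·42)/(10 − 0.058·42) = 44100/1891 ≈ 23.321
Retention S: 1000/CN − 10 with CN=23.321 → S = 14500/441 ≈ 32.880 in
Initial abstraction Ia = S/5 = (14500/441)/5 = 2900/441 ≈ 6.576 in
Since P=14.050 > Ia=6.576: effective rainfall P−Ia = 65921/8820 in
Q = (65921/8820)²/((65921/8820) + 14500/441) = (4345578241/77792400)/(355921/8820) = 4345578241/3139223220 in ≈ 1.384 in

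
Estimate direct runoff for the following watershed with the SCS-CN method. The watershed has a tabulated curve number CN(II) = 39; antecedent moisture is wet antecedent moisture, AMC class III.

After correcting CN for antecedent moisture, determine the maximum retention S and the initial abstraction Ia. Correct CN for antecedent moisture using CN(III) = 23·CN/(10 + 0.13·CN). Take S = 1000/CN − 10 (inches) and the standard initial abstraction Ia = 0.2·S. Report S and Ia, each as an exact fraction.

S = 6100/897 in ≈ 6.800 in; Ia = 1220/897 in ≈ 1.360 in

CN(III) from CN(II)=39: (23·39)/(10 + 0.13·39) = 89700/1507 ≈ 59.522
Max retention: S = 1000/(89700/1507) − 10 = 6100/897 in (≈ 6.800 in)
Ia = 0.2·(6100/897) = 1220/897 in ≈ 1.360 in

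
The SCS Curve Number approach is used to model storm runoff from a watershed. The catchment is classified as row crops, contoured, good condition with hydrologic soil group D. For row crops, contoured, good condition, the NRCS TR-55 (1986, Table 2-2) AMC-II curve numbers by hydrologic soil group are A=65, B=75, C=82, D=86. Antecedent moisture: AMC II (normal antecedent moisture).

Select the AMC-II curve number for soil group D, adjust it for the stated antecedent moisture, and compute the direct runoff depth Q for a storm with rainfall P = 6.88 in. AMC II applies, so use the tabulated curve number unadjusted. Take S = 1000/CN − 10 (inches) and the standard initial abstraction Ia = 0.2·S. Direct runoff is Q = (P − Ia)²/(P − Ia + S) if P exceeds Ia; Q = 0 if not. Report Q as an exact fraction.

Q = 12411529/2363925 in ≈ 5.250 in

NRCS table: row crops, contoured, good condition, soil group D → CN(II) = 86
AMC II — tabulated CN = 86 applies directly.
S = 1000/86 − 10 = 70/43 in ≈ 1.628 in
Ia = 0.2S: 0.2·1.628 = 0.326 in (exactly 14/43)
P − Ia = 6.880 − 0.326 = 7046/1075 ≈ 6.554 in (> 0, runoff occurs)
Runoff Q = (P−Ia)²/(P−Ia+S) = (6.554)²/(6.554+1.628) = 12411529/2363925 ≈ 5.250 in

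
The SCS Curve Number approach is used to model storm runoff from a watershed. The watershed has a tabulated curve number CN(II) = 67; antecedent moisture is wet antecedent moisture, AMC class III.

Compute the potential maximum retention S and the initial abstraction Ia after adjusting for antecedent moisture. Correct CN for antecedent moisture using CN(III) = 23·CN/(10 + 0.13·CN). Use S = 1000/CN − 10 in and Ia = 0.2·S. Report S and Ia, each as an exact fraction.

S = 3300/1541 in ≈ 2.141 in; Ia = 660/1541 in ≈ 0.428 in

CN(III) from CN(II)=67: (23·67)/(10 + 0.13·67) = 154100/1871 ≈ 82.362
Max retention: S = 1000/(154100/1871) − 10 = 3300/1541 in (≈ 2.141 in)
Initial abstraction Ia = S/5 = (3300/1541)/5 = 660/1541 ≈ 0.428 in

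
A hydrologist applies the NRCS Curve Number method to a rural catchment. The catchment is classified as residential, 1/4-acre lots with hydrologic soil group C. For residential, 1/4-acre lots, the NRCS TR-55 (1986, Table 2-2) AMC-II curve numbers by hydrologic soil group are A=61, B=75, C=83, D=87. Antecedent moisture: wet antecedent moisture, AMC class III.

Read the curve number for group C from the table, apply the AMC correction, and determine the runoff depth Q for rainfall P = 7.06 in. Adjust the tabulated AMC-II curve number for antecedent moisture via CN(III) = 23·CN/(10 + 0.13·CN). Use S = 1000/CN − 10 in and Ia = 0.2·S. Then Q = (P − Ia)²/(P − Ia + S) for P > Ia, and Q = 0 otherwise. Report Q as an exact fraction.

NRCS table: residential, 1/4-acre lots, soil group C → CN(II) = 83
Adjust CN=83 to AMC III: 23·83/(10 + 0.13·83) → 1909 ÷ (2079/100) = 190900/2079 ≈ 91.823
Retention S: 1000/CN − 10 with CN=91.823 → S = 1700/1909 ≈ 0.891 in
Ia = 0.2S: 0.2·0.891 = 0.178 in (exactly 340/1909)
Since P=7.060 > Ia=0.178: effective rainfall P−Ia = 656877/95450 in
Runoff Q = (P−Ia)²/(P−Ia+S) = (6.882)²/(6.882+0.891) = 431487393129/70812159650 ≈ 6.093 in

Q = 431487393129/70812159650 in ≈ 6.093 in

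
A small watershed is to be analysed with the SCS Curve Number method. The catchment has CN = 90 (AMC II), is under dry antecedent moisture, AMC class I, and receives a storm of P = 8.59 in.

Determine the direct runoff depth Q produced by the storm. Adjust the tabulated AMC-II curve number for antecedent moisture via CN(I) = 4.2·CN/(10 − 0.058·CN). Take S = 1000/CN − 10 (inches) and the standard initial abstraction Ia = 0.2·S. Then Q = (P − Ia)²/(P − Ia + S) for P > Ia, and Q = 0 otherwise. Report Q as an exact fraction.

CN(I) from CN(II)=90: (4.2·90)/(10 − 0.058·90) = 18900/239 ≈ 79.079
Retention S: 1000/CN − 10 with CN=79.079 → S = 500/189 ≈ 2.646 in
Ia = 0.2S: 0.2·2.646 = 0.529 in (exactly 100/189)
Since P=8.590 > Ia=0.529: effective rainfall P−Ia = 152351/18900 in
Runoff Q = (P−Ia)²/(P−Ia+S) = (8.061)²/(8.061+2.646) = 23210827201/3824433900 ≈ 6.069 in

Q = 23210827201/3824433900 in ≈ 6.069 in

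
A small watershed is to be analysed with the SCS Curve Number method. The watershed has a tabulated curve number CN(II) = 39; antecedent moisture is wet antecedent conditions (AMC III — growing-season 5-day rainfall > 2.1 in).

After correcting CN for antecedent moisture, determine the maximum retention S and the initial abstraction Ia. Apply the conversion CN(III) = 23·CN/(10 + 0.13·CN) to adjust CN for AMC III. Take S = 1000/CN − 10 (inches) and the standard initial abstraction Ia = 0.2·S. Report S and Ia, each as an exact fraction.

S = 6100/897 in ≈ 6.800 in; Ia = 1220/897 in ≈ 1.360 in

CN(III) from CN(II)=39: (23·39)/(10 + 0.13·39) = 89700/1507 ≈ 59.522
S = 1000/(89700/1507) − 10 = 6100/897 in ≈ 6.800 in
Initial abstraction Ia = S/5 = (6100/897)/5 = 1220/897 ≈ 1.360 in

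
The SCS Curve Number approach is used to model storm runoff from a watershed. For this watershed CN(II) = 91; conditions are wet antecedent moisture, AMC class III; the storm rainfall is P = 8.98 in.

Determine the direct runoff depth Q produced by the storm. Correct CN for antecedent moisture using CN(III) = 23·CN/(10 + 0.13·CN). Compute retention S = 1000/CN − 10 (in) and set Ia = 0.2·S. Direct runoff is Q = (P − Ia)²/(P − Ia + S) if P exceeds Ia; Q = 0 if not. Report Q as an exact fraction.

CN(III) from CN(II)=91: (23·91)/(10 + 0.13·91) = 209300/2183 ≈ 95.877
Retention S: 1000/CN − 10 with CN=95.877 → S = 900/2093 ≈ 0.430 in
Initial abstraction Ia = S/5 = (900/2093)/5 = 180/2093 ≈ 0.086 in
Since P=8.980 > Ia=0.086: effective rainfall P−Ia = 930757/104650 in
Q = (930757/104650)²/((930757/104650) + 900/2093) = (866308593049/10951622500)/(975757/104650) = 866308593049/102112970050 in ≈ 8.484 in

Q = 866308593049/102112970050 in ≈ 8.484 in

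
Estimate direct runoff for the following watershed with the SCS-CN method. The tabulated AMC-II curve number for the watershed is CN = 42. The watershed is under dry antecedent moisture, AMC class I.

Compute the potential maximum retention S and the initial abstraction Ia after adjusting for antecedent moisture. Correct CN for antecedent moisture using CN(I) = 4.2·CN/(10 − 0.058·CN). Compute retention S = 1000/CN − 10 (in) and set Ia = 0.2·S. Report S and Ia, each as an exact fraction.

Adjust CN=42 to AMC I: 4.2·42/(10 − 0.058·42) → (882/5) ÷ (1891/250) = 44100/1891 ≈ 23.321
Retention S: 1000/CN − 10 with CN=23.321 → S = 14500/441 ≈ 32.880 in
Ia = 0.2S: 0.2·32.880 = 6.576 in (exactly 2900/441)

S = 14500/441 in ≈ 32.880 in; Ia = 2900/441 in ≈ 6.576 in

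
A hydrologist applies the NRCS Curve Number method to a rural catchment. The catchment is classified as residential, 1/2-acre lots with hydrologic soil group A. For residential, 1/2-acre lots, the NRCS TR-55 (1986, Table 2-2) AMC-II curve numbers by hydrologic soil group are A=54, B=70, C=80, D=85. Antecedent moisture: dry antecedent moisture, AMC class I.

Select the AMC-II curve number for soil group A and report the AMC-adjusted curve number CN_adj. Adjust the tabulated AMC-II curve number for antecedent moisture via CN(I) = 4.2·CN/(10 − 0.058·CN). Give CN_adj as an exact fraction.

NRCS table: residential, 1/2-acre lots, soil group A → CN(II) = 54
CN(I) from CN(II)=54: (4.2·54)/(10 − 0.058·54) = 56700/1717 ≈ 33.023

CN_adj = 56700/1717 ≈ 33.023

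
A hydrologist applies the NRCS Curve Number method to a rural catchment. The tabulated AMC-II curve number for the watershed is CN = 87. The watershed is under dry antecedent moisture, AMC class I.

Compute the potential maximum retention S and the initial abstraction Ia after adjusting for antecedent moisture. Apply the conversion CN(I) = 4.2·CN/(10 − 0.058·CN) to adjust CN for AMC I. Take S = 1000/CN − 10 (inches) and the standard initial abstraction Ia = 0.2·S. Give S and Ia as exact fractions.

Adjust CN=87 to AMC I: 4.2·87/(10 − 0.058·87) → (1827/5) ÷ (2477/500) = 182700/2477 ≈ 73.759
S = 1000/(182700/2477) − 10 = 6500/1827 in ≈ 3.558 in
Ia = 0.2S: 0.2·3.558 = 0.712 in (exactly 1300/1827)

S = 6500/1827 in ≈ 3.558 in; Ia = 1300/1827 in ≈ 0.712 in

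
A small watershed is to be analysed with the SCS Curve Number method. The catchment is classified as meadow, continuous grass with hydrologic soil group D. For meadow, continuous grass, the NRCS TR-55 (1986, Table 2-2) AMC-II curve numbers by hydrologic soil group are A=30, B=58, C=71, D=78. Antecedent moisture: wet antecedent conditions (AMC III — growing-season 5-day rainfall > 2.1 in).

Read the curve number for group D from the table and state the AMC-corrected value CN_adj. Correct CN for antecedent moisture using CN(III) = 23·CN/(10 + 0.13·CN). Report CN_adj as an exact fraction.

CN_adj = 89700/1007 ≈ 89.076

NRCS table: meadow, continuous grass, soil group D → CN(II) = 78
Wet (AMC III): CN(III) = 23·78/(10 + 0.13·78) = 1794/(1007/50) = 89700/1007 ≈ 89.076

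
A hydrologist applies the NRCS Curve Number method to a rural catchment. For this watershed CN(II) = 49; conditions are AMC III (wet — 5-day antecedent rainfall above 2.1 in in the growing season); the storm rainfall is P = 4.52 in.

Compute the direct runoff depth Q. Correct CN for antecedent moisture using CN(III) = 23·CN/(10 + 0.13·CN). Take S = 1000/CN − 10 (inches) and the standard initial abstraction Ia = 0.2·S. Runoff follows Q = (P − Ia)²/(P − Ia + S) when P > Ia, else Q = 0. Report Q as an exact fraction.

Q = 10373626201/6461964425 in ≈ 1.605 in

Wet (AMC III): CN(III) = 23·49/(10 + 0.13·49) = 1127/(1637/100) = 112700/1637 ≈ 68.845
Max retention: S = 1000/(112700/1637) − 10 = 5100/1127 in (≈ 4.525 in)
Ia = 0.2·(5100/1127) = 1020/1127 in ≈ 0.905 in
P − Ia = 4.520 − 0.905 = 101851/28175 ≈ 3.615 in (> 0, runoff occurs)
Q = (101851/28175)²/((101851/28175) + 5100/1127) = (10373626201/793830625)/(229351/28175) = 10373626201/6461964425 in ≈ 1.605 in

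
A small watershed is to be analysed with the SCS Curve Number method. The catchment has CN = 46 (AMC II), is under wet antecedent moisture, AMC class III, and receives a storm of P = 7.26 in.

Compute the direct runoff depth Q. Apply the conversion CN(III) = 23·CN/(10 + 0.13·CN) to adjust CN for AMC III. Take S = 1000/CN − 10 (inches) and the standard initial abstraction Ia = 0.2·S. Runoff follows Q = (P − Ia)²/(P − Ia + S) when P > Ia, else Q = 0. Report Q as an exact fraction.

Q = 9077970243/2645238050 in ≈ 3.432 in

Adjust CN=46 to AMC III: 23·46/(10 + 0.13·46) → 1058 ÷ (799/50) = 52900/799 ≈ 66.208
Max retention: S = 1000/(52900/799) − 10 = 2700/529 in (≈ 5.104 in)
Ia = 0.2S: 0.2·5.104 = 1.021 in (exactly 540/529)
Since P=7.260 > Ia=1.021: effective rainfall P−Ia = 165027/26450 in
Q: (165027/26450)² ÷ (300027/26450) = 9077970243/2645238050 in (≈ 3.432 in)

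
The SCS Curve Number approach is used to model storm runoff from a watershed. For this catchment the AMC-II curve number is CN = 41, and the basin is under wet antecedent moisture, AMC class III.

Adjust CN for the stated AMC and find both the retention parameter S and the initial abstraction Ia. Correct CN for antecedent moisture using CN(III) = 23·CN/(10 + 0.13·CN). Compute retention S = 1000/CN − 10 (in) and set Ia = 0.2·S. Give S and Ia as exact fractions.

Adjust CN=41 to AMC III: 23·41/(10 + 0.13·41) → 943 ÷ (1533/100) = 94300/1533 ≈ 61.513
S = 1000/(94300/1533) − 10 = 5900/943 in ≈ 6.257 in
Initial abstraction Ia = S/5 = (5900/943)/5 = 1180/943 ≈ 1.251 in

S = 5900/943 in ≈ 6.257 in; Ia = 1180/943 in ≈ 1.251 in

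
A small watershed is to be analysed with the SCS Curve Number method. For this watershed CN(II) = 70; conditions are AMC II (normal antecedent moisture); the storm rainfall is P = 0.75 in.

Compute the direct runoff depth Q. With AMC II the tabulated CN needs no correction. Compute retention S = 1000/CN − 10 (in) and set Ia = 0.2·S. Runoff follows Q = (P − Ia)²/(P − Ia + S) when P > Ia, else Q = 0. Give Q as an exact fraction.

Q = 0 in ≈ 0.000 in

CN(II) = 70; AMC II needs no correction.
S = 1000/70 − 10 = 30/7 in ≈ 4.286 in
Ia = 0.2·(30/7) = 6/7 in ≈ 0.857 in
P = 0.750 ≤ Ia = 0.857 in: entire storm abstracted, Q = 0.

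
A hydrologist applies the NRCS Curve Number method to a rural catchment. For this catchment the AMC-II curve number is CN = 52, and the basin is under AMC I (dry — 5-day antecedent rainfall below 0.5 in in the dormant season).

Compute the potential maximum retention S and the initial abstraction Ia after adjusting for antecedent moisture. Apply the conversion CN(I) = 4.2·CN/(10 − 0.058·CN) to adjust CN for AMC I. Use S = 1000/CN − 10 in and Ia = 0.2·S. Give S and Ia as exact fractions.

CN(I) from CN(II)=52: (4.2·52)/(10 − 0.058·52) = 9100/291 ≈ 31.271
Retention S: 1000/CN − 10 with CN=31.271 → S = 2000/91 ≈ 21.978 in
Initial abstraction Ia = S/5 = (2000/91)/5 = 400/91 ≈ 4.396 in

S = 2000/91 in ≈ 21.978 in; Ia = 400/91 in ≈ 4.396 in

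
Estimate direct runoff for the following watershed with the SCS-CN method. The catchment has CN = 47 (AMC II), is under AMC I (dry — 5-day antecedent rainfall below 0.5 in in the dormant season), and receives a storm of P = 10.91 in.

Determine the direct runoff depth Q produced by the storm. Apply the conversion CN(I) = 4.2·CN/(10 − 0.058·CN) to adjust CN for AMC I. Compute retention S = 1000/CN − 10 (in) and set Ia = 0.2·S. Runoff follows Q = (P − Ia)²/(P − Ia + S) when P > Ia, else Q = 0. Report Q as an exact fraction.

Adjust CN=47 to AMC I: 4.2·47/(10 − 0.058·47) → (987/5) ÷ (3637/500) = 98700/3637 ≈ 27.138
Max retention: S = 1000/(98700/3637) − 10 = 26500/987 in (≈ 26.849 in)
Ia = 0.2S: 0.2·26.849 = 5.370 in (exactly 5300/987)
P − Ia = 10.910 − 5.370 = 546817/98700 ≈ 5.540 in (> 0, runoff occurs)
Q: (546817/98700)² ÷ (3196817/98700) = 299008831489/315525837900 in (≈ 0.948 in)

Q = 299008831489/315525837900 in ≈ 0.948 in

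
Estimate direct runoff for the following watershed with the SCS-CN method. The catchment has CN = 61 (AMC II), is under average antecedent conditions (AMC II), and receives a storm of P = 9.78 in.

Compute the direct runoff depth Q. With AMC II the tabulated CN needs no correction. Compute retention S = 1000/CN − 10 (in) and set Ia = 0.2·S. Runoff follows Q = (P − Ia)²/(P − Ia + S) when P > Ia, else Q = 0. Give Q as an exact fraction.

Q = 224104347/46186150 in ≈ 4.852 in

Average conditions: CN = 61 (no AMC adjustment).
Max retention: S = 1000/61 − 10 = 390/61 in (≈ 6.393 in)
Ia = 0.2S: 0.2·6.393 = 1.279 in (exactly 78/61)
P − Ia = 9.780 − 1.279 = 25929/3050 ≈ 8.501 in (> 0, runoff occurs)
Q: (25929/3050)² ÷ (45429/3050) = 224104347/46186150 in (≈ 4.852 in)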